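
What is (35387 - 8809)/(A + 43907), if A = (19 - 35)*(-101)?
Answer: 26578/45523 ≈ 0.58384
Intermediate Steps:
A = 1616 (A = -16*(-101) = 1616)
(35387 - 8809)/(A + 43907) = (35387 - 8809)/(1616 + 43907) = 26578/45523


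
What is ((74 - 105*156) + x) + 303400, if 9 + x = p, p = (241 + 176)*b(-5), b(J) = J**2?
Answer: 297510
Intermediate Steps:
p = 10425 (p = (241 + 176)*(-5)**2 = 417*25 = 10425)
x = 10416 (x = -9 + 10425 = 10416)
((74 - 105*156) + x) + 303400 = ((74 - 105*156) + 10416) + 303400 = ((74 - 16380) + 10416) + 303400 = (-16306 + 10416) + 303400 = -5890 + 303400 = 297510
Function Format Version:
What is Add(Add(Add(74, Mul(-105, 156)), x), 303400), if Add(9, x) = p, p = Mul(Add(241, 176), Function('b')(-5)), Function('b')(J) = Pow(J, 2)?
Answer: 297510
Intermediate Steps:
p = 10425 (p = Mul(Add(241, 176), Pow(-5, 2)) = Mul(417, 25) = 10425)
x = 10416 (x = Add(-9, 10425) = 10416)
Add(Add(Add(74, Mul(-105, 156)), x), 303400) = Add(Add(Add(74, Mul(-105, 156)), 10416), 303400) = Add(Add(Add(74, -16380), 10416), 303400) = Add(Add(-16306, 10416), 303400) = Add(-5890, 303400) = 297510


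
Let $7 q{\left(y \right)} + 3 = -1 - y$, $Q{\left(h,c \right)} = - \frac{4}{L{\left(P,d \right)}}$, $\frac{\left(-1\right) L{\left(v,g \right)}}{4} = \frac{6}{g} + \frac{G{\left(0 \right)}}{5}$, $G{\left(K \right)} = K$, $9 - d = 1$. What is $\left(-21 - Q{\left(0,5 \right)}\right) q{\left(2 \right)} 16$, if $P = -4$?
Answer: $\frac{2144}{7} \approx 306.29$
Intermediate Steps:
$d = 8$ ($d = 9 - 1 = 8$)
$L{\left(v,g \right)} = - \frac{24}{g}$ ($L{\left(v,g \right)} = - 4 \left(\frac{6}{g} + \frac{0}{5}\right) = - 4 \left(\frac{6}{g} + 0 \cdot \frac{1}{5}\right) = - 4 \left(\frac{6}{g} + 0\right) = - 4 \frac{6}{g} = - \frac{24}{g}$)
$Q{\left(h,c \right)} = \frac{4}{3}$ ($Q{\left(h,c \right)} = - \frac{4}{\left(-24\right) \frac{1}{8}} = - \frac{4}{-3} = \left(-4\right) \left(- \frac{1}{3}\right) = \frac{4}{3}$)
$q{\left(y \right)} = - \frac{4}{7} - \frac{y}{7}$ ($q{\left(y \right)} = - \frac{3}{7} + \frac{-1 - y}{7} = - \frac{3}{7} - \left(\frac{1}{7} + \frac{y}{7}\right) = - \frac{4}{7} - \frac{y}{7}$)
$\left(-21 - Q{\left(0,5 \right)}\right) q{\left(2 \right)} 16 = \left(-21 - \frac{4}{3}\right) \left(- \frac{4}{7} - \frac{2}{7}\right) 16 = \left(- \frac{67}{3}\right) \left(- \frac{6}{7}\right) 16 = \frac{134}{7} \cdot 16 = \frac{2144}{7}$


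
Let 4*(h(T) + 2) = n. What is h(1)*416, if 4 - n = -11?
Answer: 728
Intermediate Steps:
n = 15 (n = 4 - 1*(-11) = 4 + 11 = 15)
h(T) = 7/4 (h(T) = -2 + (1/4)*15 = -2 + 15/4 = 7/4)
h(1)*416 = (7/4)*416 = 728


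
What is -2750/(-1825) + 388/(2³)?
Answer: 7301/146 ≈ 50.007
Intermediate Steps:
-2750/(-1825) + 388/(2³) = -2750*(-1/1825) + 388/8 = 110/73 + 388*(⅛) = 110/73 + 97/2 = 7301/146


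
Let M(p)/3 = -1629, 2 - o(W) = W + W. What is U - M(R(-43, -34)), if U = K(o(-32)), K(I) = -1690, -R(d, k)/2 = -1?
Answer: 3197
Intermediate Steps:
R(d, k) = 2 (R(d, k) = -2*(-1) = 2)
o(W) = 2 - 2*W (o(W) = 2 - (W + W) = 2 - 2*W)
M(p) = -4887 (M(p) = 3*(-1629) = -4887)
U = -1690
U - M(R(-43, -34)) = -1690 - 1*(-4887) = -1690 + 4887 = 3197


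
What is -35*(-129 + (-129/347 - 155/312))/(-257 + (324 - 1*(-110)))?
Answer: 492103115/19162728 ≈ 25.680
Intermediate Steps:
-35*(-129 + (-129/347 - 155/312))/(-257 + (324 - 1*(-110))) = -35*(-129 + (-129*1/347 - 155*1/312))/(-257 + (324 + 110)) = -35*(-129 + (-129/347 - 155/312))/(-257 + 434) = -35*(-129 - 94033/108264)/177 = -(-492103115)/(108264*177) = -35*(-14060089/19162728) = 492103115/19162728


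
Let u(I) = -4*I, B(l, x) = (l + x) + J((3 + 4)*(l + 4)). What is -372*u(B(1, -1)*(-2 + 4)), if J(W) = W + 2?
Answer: 110112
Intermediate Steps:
J(W) = 2 + W
B(l, x) = 30 + x + 8*l (B(l, x) = (l + x) + (2 + (3 + 4)*(l + 4)) = (l + x) + (2 + 7*(4 + l)) = (l + x) + (2 + (28 + 7*l)) = (l + x) + (30 + 7*l) = 30 + x + 8*l)
-372*u(B(1, -1)*(-2 + 4)) = -(-1488)*(30 - 1 + 8*1)*(-2 + 4) = -(-1488)*(30 - 1 + 8)*2 = -(-1488)*37*2 = -(-1488)*74 = -372*(-296) = 110112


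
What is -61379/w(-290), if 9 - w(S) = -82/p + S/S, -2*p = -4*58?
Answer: -3559982/505 ≈ -7049.5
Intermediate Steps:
p = 116 (p = -(-2)*58 = -1/2*(-232) = 116)
w(S) = 505/58 (w(S) = 9 - (-82/116 + S/S) = 9 - (-82*1/116 + 1) = 9 - (-41/58 + 1) = 9 - 1*17/58 = 9 - 17/58 = 505/58)
-61379/w(-290) = -61379/505/58 = -61379*58/505 = -3559982/505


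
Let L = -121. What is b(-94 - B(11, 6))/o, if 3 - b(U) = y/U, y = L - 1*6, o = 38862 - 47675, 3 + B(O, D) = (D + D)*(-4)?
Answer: -2/378959 ≈ -5.2776e-6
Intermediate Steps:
B(O, D) = -3 - 8*D (B(O, D) = -3 + (D + D)*(-4) = -3 + (2*D)*(-4) = -3 - 8*D)
o = -8813
y = -127 (y = -121 - 1*6 = -121 - 6 = -127)
b(U) = 3 + 127/U (b(U) = 3 - (-127)/U = 3 + 127/U)
b(-94 - B(11, 6))/o = (3 + 127/(-94 - (-3 - 8*6)))/(-8813) = (3 + 127/(-94 - (-3 - 48)))*(-1/8813) = (3 + 127/(-94 - 1*(-51)))*(-1/8813) = (3 + 127/(-94 + 51))*(-1/8813) = (3 + 127/(-43))*(-1/8813) = (3 + 127*(-1/43))*(-1/8813) = (3 - 127/43)*(-1/8813) = (2/43)*(-1/8813) = -2/378959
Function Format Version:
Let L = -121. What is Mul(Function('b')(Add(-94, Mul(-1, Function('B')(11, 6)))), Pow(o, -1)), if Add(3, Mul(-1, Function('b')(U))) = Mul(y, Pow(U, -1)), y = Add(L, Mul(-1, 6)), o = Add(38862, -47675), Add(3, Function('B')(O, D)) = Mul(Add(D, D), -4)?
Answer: Rational(-2, 378959) ≈ -5.2776e-6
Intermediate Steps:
Function('B')(O, D) = Add(-3, Mul(-8, D)) (Function('B')(O, D) = Add(-3, Mul(Add(D, D), -4)) = Add(-3, Mul(Mul(2, D), -4)) = Add(-3, Mul(-8, D)))
o = -8813
y = -127 (y = Add(-121, Mul(-1, 6)) = Add(-121, -6) = -127)
Function('b')(U) = Add(3, Mul(127, Pow(U, -1))) (Function('b')(U) = Add(3, Mul(-1, Mul(-127, Pow(U, -1)))) = Add(3, Mul(127, Pow(U, -1))))
Mul(Function('b')(Add(-94, Mul(-1, Function('B')(11, 6)))), Pow(o, -1)) = Mul(Add(3, Mul(127, Pow(Add(-94, Mul(-1, Add(-3, Mul(-8, 6)))), -1))), Pow(-8813, -1)) = Mul(Add(3, Mul(127, Pow(Add(-94, Mul(-1, Add(-3, -48))), -1))), Rational(-1, 8813)) = Mul(Add(3, Mul(127, Pow(Add(-94, Mul(-1, -51)), -1))), Rational(-1, 8813)) = Mul(Add(3, Mul(127, Pow(Add(-94, 51), -1))), Rational(-1, 8813)) = Mul(Add(3, Mul(127, Pow(-43, -1))), Rational(-1, 8813)) = Mul(Add(3, Mul(127, Rational(-1, 43))), Rational(-1, 8813)) = Mul(Add(3, Rational(-127, 43)), Rational(-1, 8813)) = Mul(Rational(2, 43), Rational(-1, 8813)) = Rational(-2, 378959)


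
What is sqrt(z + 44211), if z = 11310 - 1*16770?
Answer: sqrt(38751) ≈ 196.85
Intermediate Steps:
z = -5460 (z = 11310 - 16770 = -5460)
sqrt(z + 44211) = sqrt(-5460 + 44211) = sqrt(38751)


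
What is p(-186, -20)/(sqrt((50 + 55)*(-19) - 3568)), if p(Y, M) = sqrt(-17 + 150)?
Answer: -I*sqrt(739879)/5563 ≈ -0.15462*I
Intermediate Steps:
p(Y, M) = sqrt(133)
p(-186, -20)/(sqrt((50 + 55)*(-19) - 3568)) = sqrt(133)/(sqrt((50 + 55)*(-19) - 3568)) = sqrt(133)/(sqrt(105*(-19) - 3568)) = sqrt(133)/(sqrt(-1995 - 3568)) = sqrt(133)/(sqrt(-5563)) = sqrt(133)/((I*sqrt(5563))) = sqrt(133)*(-I*sqrt(5563)/5563) = -I*sqrt(739879)/5563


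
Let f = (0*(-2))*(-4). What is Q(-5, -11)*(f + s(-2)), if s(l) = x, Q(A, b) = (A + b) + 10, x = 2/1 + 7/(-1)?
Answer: 30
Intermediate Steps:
f = 0 (f = 0*(-4) = 0)
x = -5 (x = 2*1 + 7*(-1) = 2 - 7 = -5)
Q(A, b) = 10 + A + b
s(l) = -5
Q(-5, -11)*(f + s(-2)) = (10 - 5 - 11)*(0 - 5) = -6*(-5) = 30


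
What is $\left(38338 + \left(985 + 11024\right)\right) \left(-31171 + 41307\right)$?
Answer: $510317192$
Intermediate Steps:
$\left(38338 + \left(985 + 11024\right)\right) \left(-31171 + 41307\right) = \left(38338 + 12009\right) 10136 = 50347 \cdot 10136 = 510317192$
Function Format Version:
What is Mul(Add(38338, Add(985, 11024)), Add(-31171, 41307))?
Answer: 510317192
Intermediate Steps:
Mul(Add(38338, Add(985, 11024)), Add(-31171, 41307)) = Mul(Add(38338, 12009), 10136) = Mul(50347, 10136) = 510317192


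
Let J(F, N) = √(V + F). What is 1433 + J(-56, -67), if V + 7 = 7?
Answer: 1433 + 2*I*√14 ≈ 1433.0 + 7.4833*I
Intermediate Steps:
V = 0 (V = -7 + 7 = 0)
J(F, N) = √F (J(F, N) = √(0 + F) = √F)
1433 + J(-56, -67) = 1433 + √(-56) = 1433 + 2*I*√14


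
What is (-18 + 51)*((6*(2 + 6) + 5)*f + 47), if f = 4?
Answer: 8547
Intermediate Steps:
(-18 + 51)*((6*(2 + 6) + 5)*f + 47) = (-18 + 51)*((6*(2 + 6) + 5)*4 + 47) = 33*((6*8 + 5)*4 + 47) = 33*((48 + 5)*4 + 47) = 33*(53*4 + 47) = 33*(212 + 47) = 33*259 = 8547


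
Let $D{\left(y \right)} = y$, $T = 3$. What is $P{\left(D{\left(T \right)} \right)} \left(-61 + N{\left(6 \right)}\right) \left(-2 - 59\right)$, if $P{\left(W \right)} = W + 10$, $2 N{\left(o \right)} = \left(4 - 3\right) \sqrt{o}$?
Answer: $48373 - \frac{793 \sqrt{6}}{2} \approx 47402.0$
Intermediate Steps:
$N{\left(o \right)} = \frac{\sqrt{o}}{2}$ ($N{\left(o \right)} = \frac{\left(4 - 3\right) \sqrt{o}}{2} = \frac{1 \sqrt{o}}{2} = \frac{\sqrt{o}}{2}$)
$P{\left(W \right)} = 10 + W$
$P{\left(D{\left(T \right)} \right)} \left(-61 + N{\left(6 \right)}\right) \left(-2 - 59\right) = \left(10 + 3\right) \left(-61 + \frac{\sqrt{6}}{2}\right) \left(-2 - 59\right) = 13 \left(-61 + \frac{\sqrt{6}}{2}\right) \left(-61\right) = 13 \left(3721 - \frac{61 \sqrt{6}}{2}\right) = 48373 - \frac{793 \sqrt{6}}{2}$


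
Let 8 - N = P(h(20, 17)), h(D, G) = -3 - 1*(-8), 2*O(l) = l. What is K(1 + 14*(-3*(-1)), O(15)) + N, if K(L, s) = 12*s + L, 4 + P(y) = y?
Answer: 140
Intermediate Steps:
O(l) = l/2
h(D, G) = 5 (h(D, G) = -3 + 8 = 5)
P(y) = -4 + y
K(L, s) = L + 12*s
N = 7 (N = 8 - (-4 + 5) = 8 - 1*1 = 8 - 1 = 7)
K(1 + 14*(-3*(-1)), O(15)) + N = ((1 + 14*(-3*(-1))) + 12*((1/2)*15)) + 7 = ((1 + 14*3) + 12*(15/2)) + 7 = ((1 + 42) + 90) + 7 = (43 + 90) + 7 = 133 + 7 = 140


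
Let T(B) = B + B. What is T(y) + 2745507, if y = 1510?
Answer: 2748527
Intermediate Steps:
T(B) = 2*B
T(y) + 2745507 = 2*1510 + 2745507 = 3020 + 2745507 = 2748527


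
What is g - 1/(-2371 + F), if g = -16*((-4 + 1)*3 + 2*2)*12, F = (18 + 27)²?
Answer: 332161/346 ≈ 960.00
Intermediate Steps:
F = 2025 (F = 45² = 2025)
g = 960 (g = -16*(-3*3 + 4)*12 = -16*(-9 + 4)*12 = -16*(-5)*12 = 80*12 = 960)
g - 1/(-2371 + F) = 960 - 1/(-2371 + 2025) = 960 - 1/(-346) = 960 - 1*(-1/346) = 960 + 1/346 = 332161/346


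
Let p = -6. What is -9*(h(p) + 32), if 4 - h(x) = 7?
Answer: -261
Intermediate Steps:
h(x) = -3 (h(x) = 4 - 1*7 = 4 - 7 = -3)
-9*(h(p) + 32) = -9*(-3 + 32) = -9*29 = -261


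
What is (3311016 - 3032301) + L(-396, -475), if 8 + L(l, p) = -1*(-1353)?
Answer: 280060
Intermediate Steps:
L(l, p) = 1345 (L(l, p) = -8 - 1*(-1353) = -8 + 1353 = 1345)
(3311016 - 3032301) + L(-396, -475) = (3311016 - 3032301) + 1345 = 278715 + 1345 = 280060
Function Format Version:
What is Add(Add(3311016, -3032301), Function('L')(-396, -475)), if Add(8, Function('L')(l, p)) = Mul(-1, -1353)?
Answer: 280060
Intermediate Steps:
Function('L')(l, p) = 1345 (Function('L')(l, p) = Add(-8, Mul(-1, -1353)) = Add(-8, 1353) = 1345)
Add(Add(3311016, -3032301), Function('L')(-396, -475)) = Add(Add(3311016, -3032301), 1345) = Add(278715, 1345) = 280060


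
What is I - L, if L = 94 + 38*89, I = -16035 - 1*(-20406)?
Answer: 895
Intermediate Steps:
I = 4371 (I = -16035 + 20406 = 4371)
L = 3476 (L = 94 + 3382 = 3476)
I - L = 4371 - 1*3476 = 4371 - 3476 = 895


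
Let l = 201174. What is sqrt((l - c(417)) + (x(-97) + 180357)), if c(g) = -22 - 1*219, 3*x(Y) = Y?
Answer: sqrt(3435657)/3 ≈ 617.85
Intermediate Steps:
x(Y) = Y/3
c(g) = -241 (c(g) = -22 - 219 = -241)
sqrt((l - c(417)) + (x(-97) + 180357)) = sqrt((201174 - 1*(-241)) + ((1/3)*(-97) + 180357)) = sqrt((201174 + 241) + (-97/3 + 180357)) = sqrt(201415 + 540974/3) = sqrt(1145219/3) = sqrt(3435657)/3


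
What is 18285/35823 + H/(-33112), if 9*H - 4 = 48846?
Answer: 616520455/1779256764 ≈ 0.34650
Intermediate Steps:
H = 48850/9 (H = 4/9 + (⅑)*48846 = 4/9 + 16282/3 = 48850/9 ≈ 5427.8)
18285/35823 + H/(-33112) = 18285/35823 + (48850/9)/(-33112) = 18285*(1/35823) + (48850/9)*(-1/33112) = 6095/11941 - 24425/149004 = 616520455/1779256764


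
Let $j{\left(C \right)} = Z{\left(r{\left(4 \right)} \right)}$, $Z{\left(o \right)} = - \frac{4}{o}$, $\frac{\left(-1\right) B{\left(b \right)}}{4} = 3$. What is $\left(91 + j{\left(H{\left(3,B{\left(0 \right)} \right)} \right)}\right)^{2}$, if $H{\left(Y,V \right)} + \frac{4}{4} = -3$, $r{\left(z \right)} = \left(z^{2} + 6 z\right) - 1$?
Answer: $\frac{12567025}{1521} \approx 8262.3$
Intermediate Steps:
$r{\left(z \right)} = -1 + z^{2} + 6 z$
$B{\left(b \right)} = -12$ ($B{\left(b \right)} = \left(-4\right) 3 = -12$)
$H{\left(Y,V \right)} = -4$ ($H{\left(Y,V \right)} = -1 - 3 = -4$)
$j{\left(C \right)} = - \frac{4}{39}$ ($j{\left(C \right)} = - \frac{4}{-1 + 4^{2} + 6 \cdot 4} = - \frac{4}{-1 + 16 + 24} = - \frac{4}{39}$)
$\left(91 + j{\left(H{\left(3,B{\left(0 \right)} \right)} \right)}\right)^{2} = \left(91 - \frac{4}{39}\right)^{2} = \left(\frac{3545}{39}\right)^{2} = \frac{12567025}{1521}$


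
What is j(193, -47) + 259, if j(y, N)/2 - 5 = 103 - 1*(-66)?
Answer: 607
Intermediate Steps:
j(y, N) = 348 (j(y, N) = 10 + 2*(103 - 1*(-66)) = 10 + 2*(103 + 66) = 10 + 2*169 = 10 + 338 = 348)
j(193, -47) + 259 = 348 + 259 = 607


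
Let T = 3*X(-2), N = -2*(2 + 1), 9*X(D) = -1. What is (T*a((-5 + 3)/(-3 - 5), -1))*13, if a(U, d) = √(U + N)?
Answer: -13*I*√23/6 ≈ -10.391*I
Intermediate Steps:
X(D) = -⅑ (X(D) = (⅑)*(-1) = -⅑)
N = -6 (N = -2*3 = -6)
T = -⅓ (T = 3*(-⅑) = -⅓ ≈ -0.33333)
a(U, d) = √(-6 + U) (a(U, d) = √(U - 6) = √(-6 + U))
(T*a((-5 + 3)/(-3 - 5), -1))*13 = -√(-6 + (-5 + 3)/(-3 - 5))/3*13 = -√(-6 - 2/(-8))/3*13 = -√(-6 - 2*(-⅛))/3*13 = -√(-6 + ¼)/3*13 = -I*√23/6*13 = -13*I*√23/6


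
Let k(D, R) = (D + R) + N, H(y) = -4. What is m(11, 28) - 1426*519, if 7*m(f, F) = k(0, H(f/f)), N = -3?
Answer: -740095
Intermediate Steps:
k(D, R) = -3 + D + R (k(D, R) = (D + R) - 3 = -3 + D + R)
m(f, F) = -1 (m(f, F) = (-3 + 0 - 4)/7 = (⅐)*(-7) = -1)
m(11, 28) - 1426*519 = -1 - 1426*519 = -1 - 740094 = -740095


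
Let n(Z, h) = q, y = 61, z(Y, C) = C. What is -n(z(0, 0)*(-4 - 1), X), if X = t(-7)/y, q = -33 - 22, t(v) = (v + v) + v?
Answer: 55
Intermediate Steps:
t(v) = 3*v (t(v) = 2*v + v = 3*v)
q = -55
X = -21/61 (X = (3*(-7))/61 = -21*1/61 = -21/61 ≈ -0.34426)
n(Z, h) = -55
-n(z(0, 0)*(-4 - 1), X) = -1*(-55) = 55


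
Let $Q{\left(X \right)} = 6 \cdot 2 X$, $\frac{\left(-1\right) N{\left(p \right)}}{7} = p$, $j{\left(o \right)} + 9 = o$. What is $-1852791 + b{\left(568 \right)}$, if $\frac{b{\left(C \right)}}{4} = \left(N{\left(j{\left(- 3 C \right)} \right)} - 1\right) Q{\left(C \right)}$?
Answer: $325042569$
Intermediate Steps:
$j{\left(o \right)} = -9 + o$
$N{\left(p \right)} = - 7 p$
$Q{\left(X \right)} = 12 X$
$b{\left(C \right)} = 48 C \left(62 + 21 C\right)$ ($b{\left(C \right)} = 4 \left(- 7 \left(-9 - 3 C\right) - 1\right) 12 C = 4 \left(\left(63 + 21 C\right) - 1\right) 12 C = 4 \left(62 + 21 C\right) 12 C = 4 \cdot 12 C \left(62 + 21 C\right) = 48 C \left(62 + 21 C\right)$)
$-1852791 + b{\left(568 \right)} = -1852791 + 48 \cdot 568 \left(62 + 21 \cdot 568\right) = -1852791 + 48 \cdot 568 \left(62 + 11928\right) = -1852791 + 48 \cdot 568 \cdot 11990 = -1852791 + 326895360 = 325042569$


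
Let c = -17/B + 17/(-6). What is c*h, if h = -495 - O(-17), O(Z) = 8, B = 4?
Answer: 42755/12 ≈ 3562.9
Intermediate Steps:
c = -85/12 (c = -17/4 + 17/(-6) = -17*1/4 + 17*(-1/6) = -17/4 - 17/6 = -85/12 ≈ -7.0833)
h = -503 (h = -495 - 1*8 = -495 - 8 = -503)
c*h = -85/12*(-503) = 42755/12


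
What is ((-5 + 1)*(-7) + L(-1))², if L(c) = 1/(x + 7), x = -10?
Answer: 6889/9 ≈ 765.44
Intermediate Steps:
L(c) = -⅓ (L(c) = 1/(-10 + 7) = 1/(-3) = -⅓)
((-5 + 1)*(-7) + L(-1))² = ((-5 + 1)*(-7) - ⅓)² = (-4*(-7) - ⅓)² = (28 - ⅓)² = (83/3)² = 6889/9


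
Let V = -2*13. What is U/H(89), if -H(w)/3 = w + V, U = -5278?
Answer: 754/27 ≈ 27.926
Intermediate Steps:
V = -26
H(w) = 78 - 3*w (H(w) = -3*(w - 26) = -3*(-26 + w) = 78 - 3*w)
U/H(89) = -5278/(78 - 3*89) = -5278/(78 - 267) = -5278/(-189) = -5278*(-1/189) = 754/27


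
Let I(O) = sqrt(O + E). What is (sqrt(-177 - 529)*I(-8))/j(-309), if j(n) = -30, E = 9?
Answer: -I*sqrt(706)/30 ≈ -0.88569*I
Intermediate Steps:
I(O) = sqrt(9 + O) (I(O) = sqrt(O + 9) = sqrt(9 + O))
(sqrt(-177 - 529)*I(-8))/j(-309) = (sqrt(-177 - 529)*sqrt(9 - 8))/(-30) = (sqrt(-706)*sqrt(1))*(-1/30) = ((I*sqrt(706))*1)*(-1/30) = (I*sqrt(706))*(-1/30) = -I*sqrt(706)/30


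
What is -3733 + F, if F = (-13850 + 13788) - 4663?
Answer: -8458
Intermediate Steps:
F = -4725 (F = -62 - 4663 = -4725)
-3733 + F = -3733 - 4725 = -8458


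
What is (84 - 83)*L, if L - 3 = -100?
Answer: -97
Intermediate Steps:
L = -97 (L = 3 - 100 = -97)
(84 - 83)*L = (84 - 83)*(-97) = 1*(-97) = -97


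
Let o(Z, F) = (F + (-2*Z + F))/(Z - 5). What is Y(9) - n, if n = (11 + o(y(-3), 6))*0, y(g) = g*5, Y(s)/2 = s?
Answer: 18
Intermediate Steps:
Y(s) = 2*s
y(g) = 5*g
o(Z, F) = (-2*Z + 2*F)/(-5 + Z) (o(Z, F) = (F + (F - 2*Z))/(-5 + Z) = (-2*Z + 2*F)/(-5 + Z))
n = 0 (n = (11 + 2*(6 - 5*(-3))/(-5 + 5*(-3)))*0 = (11 + 2*(6 - 1*(-15))/(-5 - 15))*0 = (11 + 2*(6 + 15)/(-20))*0 = (11 + 2*(-1/20)*21)*0 = (11 - 21/10)*0 = (89/10)*0 = 0)
Y(9) - n = 2*9 - 1*0 = 18 + 0 = 18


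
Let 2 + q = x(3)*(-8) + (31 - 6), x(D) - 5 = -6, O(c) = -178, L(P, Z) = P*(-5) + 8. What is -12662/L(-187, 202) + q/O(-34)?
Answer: -2283069/167854 ≈ -13.602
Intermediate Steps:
L(P, Z) = 8 - 5*P (L(P, Z) = -5*P + 8 = 8 - 5*P)
x(D) = -1 (x(D) = 5 - 6 = -1)
q = 31 (q = -2 + (-1*(-8) + (31 - 6)) = -2 + (8 + 25) = -2 + 33 = 31)
-12662/L(-187, 202) + q/O(-34) = -12662/(8 - 5*(-187)) + 31/(-178) = -12662/(8 + 935) + 31*(-1/178) = -12662/943 - 31/178 = -2283069/167854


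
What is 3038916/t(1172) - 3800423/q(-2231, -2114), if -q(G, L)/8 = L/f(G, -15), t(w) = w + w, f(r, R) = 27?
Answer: -23640877929/4955216 ≈ -4770.9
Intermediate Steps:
t(w) = 2*w
q(G, L) = -8*L/27
3038916/t(1172) - 3800423/q(-2231, -2114) = 3038916/((2*1172)) - 3800423/((-8/27*(-2114))) = 3038916/2344 - 3800423/16912/27 = 3038916*(1/2344) - 3800423*27/16912 = 759729/586 - 102611421/16912 = -23640877929/4955216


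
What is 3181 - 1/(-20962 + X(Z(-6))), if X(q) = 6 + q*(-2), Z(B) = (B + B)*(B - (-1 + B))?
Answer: 66584693/20932 ≈ 3181.0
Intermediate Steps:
Z(B) = 2*B (Z(B) = (2*B)*(B + (1 - B)) = (2*B)*1 = 2*B)
X(q) = 6 - 2*q
3181 - 1/(-20962 + X(Z(-6))) = 3181 - 1/(-20962 + (6 - 4*(-6))) = 3181 - 1/(-20962 + (6 - 2*(-12))) = 3181 - 1/(-20962 + (6 + 24)) = 3181 - 1/(-20962 + 30) = 3181 - 1/(-20932) = 3181 - 1*(-1/20932) = 3181 + 1/20932 = 66584693/20932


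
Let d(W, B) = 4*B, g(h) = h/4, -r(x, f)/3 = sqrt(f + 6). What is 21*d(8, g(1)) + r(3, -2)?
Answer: 15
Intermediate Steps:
r(x, f) = -3*sqrt(6 + f) (r(x, f) = -3*sqrt(f + 6) = -3*sqrt(6 + f))
g(h) = h/4 (g(h) = h*(1/4) = h/4)
21*d(8, g(1)) + r(3, -2) = 21*(4*((1/4)*1)) - 3*sqrt(6 - 2) = 21*(4*(1/4)) - 3*sqrt(4) = 21*1 - 3*2 = 21 - 6 = 15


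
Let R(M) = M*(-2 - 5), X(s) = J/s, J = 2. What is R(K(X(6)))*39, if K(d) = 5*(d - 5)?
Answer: 6370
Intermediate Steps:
X(s) = 2/s
K(d) = -25 + 5*d (K(d) = 5*(-5 + d) = -25 + 5*d)
R(M) = -7*M (R(M) = M*(-7) = -7*M)
R(K(X(6)))*39 = -7*(-25 + 5*(2/6))*39 = -7*(-25 + 5*(2*(⅙)))*39 = -7*(-25 + 5*(⅓))*39 = -7*(-25 + 5/3)*39 = -7*(-70/3)*39 = (490/3)*39 = 6370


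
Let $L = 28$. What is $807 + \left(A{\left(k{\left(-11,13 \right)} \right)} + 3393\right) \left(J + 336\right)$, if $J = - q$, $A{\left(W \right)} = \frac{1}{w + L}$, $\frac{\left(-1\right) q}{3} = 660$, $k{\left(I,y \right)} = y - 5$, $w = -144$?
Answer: $\frac{227910276}{29} \approx 7.859 \cdot 10^{6}$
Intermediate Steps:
$k{\left(I,y \right)} = -5 + y$
$q = -1980$ ($q = \left(-3\right) 660 = -1980$)
$A{\left(W \right)} = - \frac{1}{116}$ ($A{\left(W \right)} = \frac{1}{-144 + 28} = \frac{1}{-116} = - \frac{1}{116}$)
$J = 1980$ ($J = \left(-1\right) \left(-1980\right) = 1980$)
$807 + \left(A{\left(k{\left(-11,13 \right)} \right)} + 3393\right) \left(J + 336\right) = 807 + \left(- \frac{1}{116} + 3393\right) \left(1980 + 336\right) = 807 + \frac{393587}{116} \cdot 2316 = 807 + \frac{227886873}{29} = \frac{227910276}{29}$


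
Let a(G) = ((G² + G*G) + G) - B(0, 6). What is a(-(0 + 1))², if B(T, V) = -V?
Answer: 49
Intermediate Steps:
a(G) = 6 + G + 2*G² (a(G) = ((G² + G*G) + G) - (-1)*6 = ((G² + G²) + G) - 1*(-6) = (2*G² + G) + 6 = (G + 2*G²) + 6 = 6 + G + 2*G²)
a(-(0 + 1))² = (6 - (0 + 1) + 2*(-(0 + 1))²)² = (6 - 1*1 + 2*(-1*1)²)² = (6 - 1 + 2*(-1)²)² = (6 - 1 + 2*1)² = (6 - 1 + 2)² = 7² = 49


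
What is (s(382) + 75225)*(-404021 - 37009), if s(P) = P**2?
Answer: -97533343470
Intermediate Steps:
(s(382) + 75225)*(-404021 - 37009) = (382**2 + 75225)*(-404021 - 37009) = (145924 + 75225)*(-441030) = 221149*(-441030) = -97533343470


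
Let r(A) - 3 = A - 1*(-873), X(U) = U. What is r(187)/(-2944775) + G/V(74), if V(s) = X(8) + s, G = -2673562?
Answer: -3936519312858/120735775 ≈ -32604.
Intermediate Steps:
r(A) = 876 + A (r(A) = 3 + (A - 1*(-873)) = 3 + (A + 873) = 3 + (873 + A) = 876 + A)
V(s) = 8 + s
r(187)/(-2944775) + G/V(74) = (876 + 187)/(-2944775) - 2673562/(8 + 74) = 1063*(-1/2944775) - 2673562/82 = -1063/2944775 - 2673562*1/82 = -1063/2944775 - 1336781/41 = -3936519312858/120735775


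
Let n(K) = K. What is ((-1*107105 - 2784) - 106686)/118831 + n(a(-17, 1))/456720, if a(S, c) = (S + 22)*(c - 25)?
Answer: -824403281/452270786 ≈ -1.8228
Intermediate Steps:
a(S, c) = (-25 + c)*(22 + S) (a(S, c) = (22 + S)*(-25 + c) = (-25 + c)*(22 + S))
((-1*107105 - 2784) - 106686)/118831 + n(a(-17, 1))/456720 = ((-1*107105 - 2784) - 106686)/118831 + (-550 - 25*(-17) + 22*1 - 17*1)/456720 = ((-107105 - 2784) - 106686)*(1/118831) + (-550 + 425 + 22 - 17)*(1/456720) = (-109889 - 106686)*(1/118831) - 120*1/456720 = -216575*1/118831 - 1/3806 = -216575/118831 - 1/3806 = -824403281/452270786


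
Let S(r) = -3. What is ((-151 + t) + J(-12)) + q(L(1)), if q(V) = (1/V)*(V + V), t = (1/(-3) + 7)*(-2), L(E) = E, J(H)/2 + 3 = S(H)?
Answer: -523/3 ≈ -174.33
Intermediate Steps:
J(H) = -12 (J(H) = -6 + 2*(-3) = -6 - 6 = -12)
t = -40/3 (t = (-1/3 + 7)*(-2) = (20/3)*(-2) = -40/3 ≈ -13.333)
q(V) = 2 (q(V) = (2*V)/V = 2)
((-151 + t) + J(-12)) + q(L(1)) = ((-151 - 40/3) - 12) + 2 = (-493/3 - 12) + 2 = -529/3 + 2 = -523/3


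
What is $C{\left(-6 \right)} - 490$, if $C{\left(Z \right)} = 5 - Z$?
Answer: $-479$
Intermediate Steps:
$C{\left(-6 \right)} - 490 = \left(5 - -6\right) - 490 = \left(5 + 6\right) - 490 = 11 - 490 = -479$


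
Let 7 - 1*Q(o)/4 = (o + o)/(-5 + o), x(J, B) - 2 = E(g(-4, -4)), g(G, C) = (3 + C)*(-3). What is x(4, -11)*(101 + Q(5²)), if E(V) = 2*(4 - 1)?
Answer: 952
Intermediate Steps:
g(G, C) = -9 - 3*C
E(V) = 6 (E(V) = 2*3 = 6)
x(J, B) = 8 (x(J, B) = 2 + 6 = 8)
Q(o) = 28 - 8*o/(-5 + o) (Q(o) = 28 - 4*(o + o)/(-5 + o) = 28 - 4*2*o/(-5 + o) = 28 - 8*o/(-5 + o))
x(4, -11)*(101 + Q(5²)) = 8*(101 + 20*(-7 + 5²)/(-5 + 5²)) = 8*(101 + 20*(-7 + 25)/(-5 + 25)) = 8*(101 + 20*18/20) = 8*(101 + 20*(1/20)*18) = 8*(101 + 18) = 8*119 = 952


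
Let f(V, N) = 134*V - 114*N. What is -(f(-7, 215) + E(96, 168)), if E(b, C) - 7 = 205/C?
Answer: 4273883/168 ≈ 25440.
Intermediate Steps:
E(b, C) = 7 + 205/C
f(V, N) = -114*N + 134*V
-(f(-7, 215) + E(96, 168)) = -((-114*215 + 134*(-7)) + (7 + 205/168)) = -((-24510 - 938) + (7 + 205*(1/168))) = -(-25448 + (7 + 205/168)) = -(-25448 + 1381/168) = -1*(-4273883/168) = 4273883/168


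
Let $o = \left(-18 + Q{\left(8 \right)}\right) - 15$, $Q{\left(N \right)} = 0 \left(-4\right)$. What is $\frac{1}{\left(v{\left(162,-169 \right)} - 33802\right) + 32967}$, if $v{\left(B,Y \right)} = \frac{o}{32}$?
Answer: $- \frac{32}{26753} \approx -0.0011961$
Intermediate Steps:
$Q{\left(N \right)} = 0$
$o = -33$ ($o = \left(-18 + 0\right) - 15 = -18 - 15 = -33$)
$v{\left(B,Y \right)} = - \frac{33}{32}$
$\frac{1}{\left(v{\left(162,-169 \right)} - 33802\right) + 32967} = \frac{1}{\left(- \frac{33}{32} - 33802\right) + 32967} = \frac{1}{- \frac{1081697}{32} + 32967} = \frac{1}{- \frac{26753}{32}} = - \frac{32}{26753}$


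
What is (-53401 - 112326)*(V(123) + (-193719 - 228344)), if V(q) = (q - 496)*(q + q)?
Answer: 85154012867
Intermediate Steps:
V(q) = 2*q*(-496 + q) (V(q) = (-496 + q)*(2*q) = 2*q*(-496 + q))
(-53401 - 112326)*(V(123) + (-193719 - 228344)) = (-53401 - 112326)*(2*123*(-496 + 123) + (-193719 - 228344)) = -165727*(2*123*(-373) - 422063) = -165727*(-91758 - 422063) = -165727*(-513821) = 85154012867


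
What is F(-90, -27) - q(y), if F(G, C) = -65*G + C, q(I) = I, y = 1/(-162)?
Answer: 943327/162 ≈ 5823.0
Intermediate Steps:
y = -1/162 ≈ -0.0061728
F(G, C) = C - 65*G
F(-90, -27) - q(y) = (-27 - 65*(-90)) - 1*(-1/162) = (-27 + 5850) + 1/162 = 5823 + 1/162 = 943327/162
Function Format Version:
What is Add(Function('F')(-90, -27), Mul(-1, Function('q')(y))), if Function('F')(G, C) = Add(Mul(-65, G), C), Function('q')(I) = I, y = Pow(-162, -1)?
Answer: Rational(943327, 162) ≈ 5823.0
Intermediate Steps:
y = Rational(-1, 162) ≈ -0.0061728
Function('F')(G, C) = Add(C, Mul(-65, G))
Add(Function('F')(-90, -27), Mul(-1, Function('q')(y))) = Add(Add(-27, Mul(-65, -90)), Mul(-1, Rational(-1, 162))) = Add(Add(-27, 5850), Rational(1, 162)) = Add(5823, Rational(1, 162)) = Rational(943327, 162)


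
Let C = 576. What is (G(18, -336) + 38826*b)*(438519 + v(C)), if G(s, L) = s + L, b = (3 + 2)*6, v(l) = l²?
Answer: 896979256290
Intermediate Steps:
b = 30 (b = 5*6 = 30)
G(s, L) = L + s
(G(18, -336) + 38826*b)*(438519 + v(C)) = ((-336 + 18) + 38826*30)*(438519 + 576²) = (-318 + 1164780)*(438519 + 331776) = 1164462*770295 = 896979256290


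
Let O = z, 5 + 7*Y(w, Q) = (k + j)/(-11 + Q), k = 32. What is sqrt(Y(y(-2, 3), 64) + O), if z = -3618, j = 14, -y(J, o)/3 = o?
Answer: I*sqrt(498066387)/371 ≈ 60.155*I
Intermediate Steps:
y(J, o) = -3*o
Y(w, Q) = -5/7 + 46/(7*(-11 + Q)) (Y(w, Q) = -5/7 + ((32 + 14)/(-11 + Q))/7 = -5/7 + (46/(-11 + Q))/7 = -5/7 + 46/(7*(-11 + Q)))
O = -3618
sqrt(Y(y(-2, 3), 64) + O) = sqrt((101 - 5*64)/(7*(-11 + 64)) - 3618) = sqrt((1/7)*(101 - 320)/53 - 3618) = sqrt((1/7)*(1/53)*(-219) - 3618) = sqrt(-219/371 - 3618) = sqrt(-1342497/371) = I*sqrt(498066387)/371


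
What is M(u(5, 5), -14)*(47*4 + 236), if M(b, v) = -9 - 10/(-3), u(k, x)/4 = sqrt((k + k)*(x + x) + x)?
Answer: -7208/3 ≈ -2402.7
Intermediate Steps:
u(k, x) = 4*sqrt(x + 4*k*x) (u(k, x) = 4*sqrt((k + k)*(x + x) + x) = 4*sqrt((2*k)*(2*x) + x) = 4*sqrt(4*k*x + x) = 4*sqrt(x + 4*k*x))
M(b, v) = -17/3 (M(b, v) = -9 - 10*(-1)/3 = -9 - 1*(-10/3) = -9 + 10/3 = -17/3)
M(u(5, 5), -14)*(47*4 + 236) = -17*(47*4 + 236)/3 = -17*(188 + 236)/3 = -17/3*424 = -7208/3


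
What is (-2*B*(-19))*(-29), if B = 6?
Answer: -6612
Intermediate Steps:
(-2*B*(-19))*(-29) = (-2*6*(-19))*(-29) = -12*(-19)*(-29) = 228*(-29) = -6612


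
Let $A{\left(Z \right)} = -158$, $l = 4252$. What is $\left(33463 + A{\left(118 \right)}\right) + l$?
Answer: $37557$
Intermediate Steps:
$\left(33463 + A{\left(118 \right)}\right) + l = \left(33463 - 158\right) + 4252 = 33305 + 4252 = 37557$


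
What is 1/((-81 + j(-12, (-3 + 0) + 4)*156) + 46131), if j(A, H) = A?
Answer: 1/44178 ≈ 2.2636e-5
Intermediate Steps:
1/((-81 + j(-12, (-3 + 0) + 4)*156) + 46131) = 1/((-81 - 12*156) + 46131) = 1/((-81 - 1872) + 46131) = 1/(-1953 + 46131) = 1/44178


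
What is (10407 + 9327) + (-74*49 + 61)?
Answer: 16169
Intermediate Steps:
(10407 + 9327) + (-74*49 + 61) = 19734 + (-3626 + 61) = 19734 - 3565 = 16169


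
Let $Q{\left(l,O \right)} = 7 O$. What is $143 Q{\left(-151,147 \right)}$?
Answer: $147147$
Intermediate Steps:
$143 Q{\left(-151,147 \right)} = 143 \cdot 7 \cdot 147 = 143 \cdot 1029 = 147147$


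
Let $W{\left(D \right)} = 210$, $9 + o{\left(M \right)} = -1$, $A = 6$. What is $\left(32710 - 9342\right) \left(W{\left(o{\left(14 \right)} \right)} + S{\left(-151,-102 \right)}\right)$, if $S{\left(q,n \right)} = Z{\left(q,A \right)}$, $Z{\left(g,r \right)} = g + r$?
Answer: $1518920$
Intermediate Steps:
$o{\left(M \right)} = -10$ ($o{\left(M \right)} = -9 - 1 = -10$)
$S{\left(q,n \right)} = 6 + q$ ($S{\left(q,n \right)} = q + 6 = 6 + q$)
$\left(32710 - 9342\right) \left(W{\left(o{\left(14 \right)} \right)} + S{\left(-151,-102 \right)}\right) = \left(32710 - 9342\right) \left(210 + \left(6 - 151\right)\right) = 23368 \left(210 - 145\right) = 23368 \cdot 65 = 1518920$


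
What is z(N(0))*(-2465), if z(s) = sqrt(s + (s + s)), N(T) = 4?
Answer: -4930*sqrt(3) ≈ -8539.0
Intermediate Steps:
z(s) = sqrt(3)*sqrt(s) (z(s) = sqrt(s + 2*s) = sqrt(3*s) = sqrt(3)*sqrt(s))
z(N(0))*(-2465) = (sqrt(3)*sqrt(4))*(-2465) = (sqrt(3)*2)*(-2465) = (2*sqrt(3))*(-2465) = -4930*sqrt(3)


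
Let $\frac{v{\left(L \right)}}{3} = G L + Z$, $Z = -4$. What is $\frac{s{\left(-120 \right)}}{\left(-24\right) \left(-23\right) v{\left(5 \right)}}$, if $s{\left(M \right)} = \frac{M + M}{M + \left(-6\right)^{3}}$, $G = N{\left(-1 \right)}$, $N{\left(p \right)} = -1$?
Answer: $- \frac{5}{104328} \approx -4.7926 \cdot 10^{-5}$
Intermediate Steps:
$G = -1$
$v{\left(L \right)} = -12 - 3 L$ ($v{\left(L \right)} = 3 \left(- L - 4\right) = 3 \left(-4 - L\right) = -12 - 3 L$)
$s{\left(M \right)} = \frac{2 M}{-216 + M}$ ($s{\left(M \right)} = \frac{2 M}{M - 216} = \frac{2 M}{-216 + M}$)
$\frac{s{\left(-120 \right)}}{\left(-24\right) \left(-23\right) v{\left(5 \right)}} = \frac{2 \left(-120\right) \frac{1}{-216 - 120}}{\left(-24\right) \left(-23\right) \left(-12 - 15\right)} = \frac{2 \left(-120\right) \frac{1}{-336}}{552 \left(-12 - 15\right)} = \frac{2 \left(-120\right) \left(- \frac{1}{336}\right)}{552 \left(-27\right)} = \frac{5}{7 \left(-14904\right)} = \frac{5}{7} \left(- \frac{1}{14904}\right) = - \frac{5}{104328}$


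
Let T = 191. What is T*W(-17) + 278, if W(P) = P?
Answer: -2969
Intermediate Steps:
T*W(-17) + 278 = 191*(-17) + 278 = -3247 + 278 = -2969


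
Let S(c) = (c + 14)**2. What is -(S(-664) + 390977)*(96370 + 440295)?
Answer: -436564634205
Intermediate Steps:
S(c) = (14 + c)**2
-(S(-664) + 390977)*(96370 + 440295) = -((14 - 664)**2 + 390977)*(96370 + 440295) = -((-650)**2 + 390977)*536665 = -(422500 + 390977)*536665 = -813477*536665 = -1*436564634205 = -436564634205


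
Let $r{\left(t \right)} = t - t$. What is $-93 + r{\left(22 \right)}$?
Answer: $-93$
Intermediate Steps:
$r{\left(t \right)} = 0$
$-93 + r{\left(22 \right)} = -93 + 0 = -93$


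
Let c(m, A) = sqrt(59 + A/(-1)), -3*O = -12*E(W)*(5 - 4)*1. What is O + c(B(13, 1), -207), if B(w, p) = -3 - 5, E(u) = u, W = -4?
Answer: -16 + sqrt(266) ≈ 0.30951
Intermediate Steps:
B(w, p) = -8
O = -16 (O = -(-(-48)*(5 - 4))/3 = -(-(-48))/3 = -(-12*(-4))/3 = -16 ≈ -16.000)
c(m, A) = sqrt(59 - A) (c(m, A) = sqrt(59 + A*(-1)) = sqrt(59 - A))
O + c(B(13, 1), -207) = -16 + sqrt(59 - 1*(-207)) = -16 + sqrt(59 + 207) = -16 + sqrt(266)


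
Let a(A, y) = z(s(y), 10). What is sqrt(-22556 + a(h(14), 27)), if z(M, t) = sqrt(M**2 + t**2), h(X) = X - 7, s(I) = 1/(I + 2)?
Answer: sqrt(-18969596 + 29*sqrt(84101))/29 ≈ 150.15*I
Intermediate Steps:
s(I) = 1/(2 + I)
h(X) = -7 + X
a(A, y) = sqrt(100 + (2 + y)**(-2)) (a(A, y) = sqrt((1/(2 + y))**2 + 10**2) = sqrt((2 + y)**(-2) + 100) = sqrt(100 + (2 + y)**(-2)))
sqrt(-22556 + a(h(14), 27)) = sqrt(-22556 + sqrt(100 + (2 + 27)**(-2))) = sqrt(-22556 + sqrt(100 + 29**(-2))) = sqrt(-22556 + sqrt(100 + 1/841)) = sqrt(-22556 + sqrt(84101/841)) = sqrt(-22556 + sqrt(84101)/29)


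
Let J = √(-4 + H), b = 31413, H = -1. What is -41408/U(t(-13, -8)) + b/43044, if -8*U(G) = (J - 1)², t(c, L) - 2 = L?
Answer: (10471*√5 + 2376466994*I)/(14348*(√5 - 2*I)) ≈ -36806.0 + 41152.0*I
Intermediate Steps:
t(c, L) = 2 + L
J = I*√5 (J = √(-4 - 1) = √(-5) = I*√5 ≈ 2.2361*I)
U(G) = -(-1 + I*√5)²/8 (U(G) = -(I*√5 - 1)²/8 = -(-1 + I*√5)²/8)
-41408/U(t(-13, -8)) + b/43044 = -41408/(½ + I*√5/4) + 31413/43044 = -41408/(½ + I*√5/4) + 31413*(1/43044) = -41408/(½ + I*√5/4) + 10471/14348 = 10471/14348 - 41408/(½ + I*√5/4)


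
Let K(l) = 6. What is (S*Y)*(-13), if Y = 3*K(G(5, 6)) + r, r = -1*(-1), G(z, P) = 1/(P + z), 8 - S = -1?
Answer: -2223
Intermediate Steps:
S = 9 (S = 8 - 1*(-1) = 8 + 1 = 9)
r = 1
Y = 19 (Y = 3*6 + 1 = 18 + 1 = 19)
(S*Y)*(-13) = (9*19)*(-13) = 171*(-13) = -2223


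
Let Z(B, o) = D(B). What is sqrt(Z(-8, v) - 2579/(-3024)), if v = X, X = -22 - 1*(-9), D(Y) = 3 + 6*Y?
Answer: I*sqrt(2803521)/252 ≈ 6.6443*I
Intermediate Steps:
X = -13 (X = -22 + 9 = -13)
v = -13
Z(B, o) = 3 + 6*B
sqrt(Z(-8, v) - 2579/(-3024)) = sqrt((3 + 6*(-8)) - 2579/(-3024)) = sqrt((3 - 48) - 2579*(-1/3024)) = sqrt(-45 + 2579/3024) = sqrt(-133501/3024) = I*sqrt(2803521)/252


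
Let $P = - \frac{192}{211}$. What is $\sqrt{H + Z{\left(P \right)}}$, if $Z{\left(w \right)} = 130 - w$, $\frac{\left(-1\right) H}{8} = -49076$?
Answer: $\frac{\sqrt{17485129010}}{211} \approx 626.69$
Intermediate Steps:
$P = - \frac{192}{211}$ ($P = \left(-192\right) \frac{1}{211} = - \frac{192}{211} \approx -0.90995$)
$H = 392608$ ($H = \left(-8\right) \left(-49076\right) = 392608$)
$\sqrt{H + Z{\left(P \right)}} = \sqrt{392608 + \left(130 - - \frac{192}{211}\right)} = \sqrt{392608 + \left(130 + \frac{192}{211}\right)} = \sqrt{392608 + \frac{27622}{211}} = \sqrt{\frac{82867910}{211}} = \frac{\sqrt{17485129010}}{211}$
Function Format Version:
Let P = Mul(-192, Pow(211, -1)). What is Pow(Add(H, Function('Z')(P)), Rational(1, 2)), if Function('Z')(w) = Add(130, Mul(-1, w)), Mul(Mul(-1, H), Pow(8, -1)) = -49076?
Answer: Mul(Rational(1, 211), Pow(17485129010, Rational(1, 2))) ≈ 626.69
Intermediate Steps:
P = Rational(-192, 211) (P = Mul(-192, Rational(1, 211)) = Rational(-192, 211) ≈ -0.90995)
H = 392608 (H = Mul(-8, -49076) = 392608)
Pow(Add(H, Function('Z')(P)), Rational(1, 2)) = Pow(Add(392608, Add(130, Mul(-1, Rational(-192, 211)))), Rational(1, 2)) = Pow(Add(392608, Add(130, Rational(192, 211))), Rational(1, 2)) = Pow(Add(392608, Rational(27622, 211)), Rational(1, 2)) = Pow(Rational(82867910, 211), Rational(1, 2)) = Mul(Rational(1, 211), Pow(17485129010, Rational(1, 2)))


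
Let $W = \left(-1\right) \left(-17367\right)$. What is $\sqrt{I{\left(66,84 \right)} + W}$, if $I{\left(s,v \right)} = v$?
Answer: $3 \sqrt{1939} \approx 132.1$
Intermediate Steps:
$W = 17367$
$\sqrt{I{\left(66,84 \right)} + W} = \sqrt{84 + 17367} = \sqrt{17451} = 3 \sqrt{1939}$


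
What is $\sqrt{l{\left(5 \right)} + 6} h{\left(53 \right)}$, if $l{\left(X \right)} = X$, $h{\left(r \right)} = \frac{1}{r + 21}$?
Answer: $\frac{\sqrt{11}}{74} \approx 0.044819$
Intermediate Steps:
$h{\left(r \right)} = \frac{1}{21 + r}$
$\sqrt{l{\left(5 \right)} + 6} h{\left(53 \right)} = \frac{\sqrt{5 + 6}}{21 + 53} = \frac{\sqrt{11}}{74}$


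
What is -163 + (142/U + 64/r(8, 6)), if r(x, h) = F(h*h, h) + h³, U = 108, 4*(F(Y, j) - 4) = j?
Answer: -3860921/23922 ≈ -161.40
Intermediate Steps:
F(Y, j) = 4 + j/4
r(x, h) = 4 + h³ + h/4 (r(x, h) = (4 + h/4) + h³ = 4 + h³ + h/4)
-163 + (142/U + 64/r(8, 6)) = -163 + (142/108 + 64/(4 + 6³ + (¼)*6)) = -163 + (142*(1/108) + 64/(4 + 216 + 3/2)) = -163 + (71/54 + 64/(443/2)) = -163 + (71/54 + 64*(2/443)) = -163 + (71/54 + 128/443) = -163 + 38365/23922 = -3860921/23922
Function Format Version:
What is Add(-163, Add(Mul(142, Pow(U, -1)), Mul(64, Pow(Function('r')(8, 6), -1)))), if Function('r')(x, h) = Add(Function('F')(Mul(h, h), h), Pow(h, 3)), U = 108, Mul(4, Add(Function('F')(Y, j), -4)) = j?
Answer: Rational(-3860921, 23922) ≈ -161.40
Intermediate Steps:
Function('F')(Y, j) = Add(4, Mul(Rational(1, 4), j))
Function('r')(x, h) = Add(4, Pow(h, 3), Mul(Rational(1, 4), h)) (Function('r')(x, h) = Add(Add(4, Mul(Rational(1, 4), h)), Pow(h, 3)) = Add(4, Pow(h, 3), Mul(Rational(1, 4), h)))
Add(-163, Add(Mul(142, Pow(U, -1)), Mul(64, Pow(Function('r')(8, 6), -1)))) = Add(-163, Add(Mul(142, Pow(108, -1)), Mul(64, Pow(Add(4, Pow(6, 3), Mul(Rational(1, 4), 6)), -1)))) = Add(-163, Add(Mul(142, Rational(1, 108)), Mul(64, Pow(Add(4, 216, Rational(3, 2)), -1)))) = Add(-163, Add(Rational(71, 54), Mul(64, Pow(Rational(443, 2), -1)))) = Add(-163, Add(Rational(71, 54), Mul(64, Rational(2, 443)))) = Add(-163, Add(Rational(71, 54), Rational(128, 443))) = Add(-163, Rational(38365, 23922)) = Rational(-3860921, 23922)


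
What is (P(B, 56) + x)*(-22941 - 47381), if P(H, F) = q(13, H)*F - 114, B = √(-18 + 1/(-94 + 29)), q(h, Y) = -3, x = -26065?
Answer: 1852773734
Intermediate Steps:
B = I*√76115/65 (B = √(-18 + 1/(-65)) = √(-18 - 1/65) = √(-1171/65) = I*√76115/65 ≈ 4.2445*I)
P(H, F) = -114 - 3*F (P(H, F) = -3*F - 114 = -114 - 3*F)
(P(B, 56) + x)*(-22941 - 47381) = ((-114 - 3*56) - 26065)*(-22941 - 47381) = ((-114 - 168) - 26065)*(-70322) = (-282 - 26065)*(-70322) = -26347*(-70322) = 1852773734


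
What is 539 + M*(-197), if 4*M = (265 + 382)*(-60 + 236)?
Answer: -5607657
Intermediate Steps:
M = 28468 (M = ((265 + 382)*(-60 + 236))/4 = (647*176)/4 = (¼)*113872 = 28468)
539 + M*(-197) = 539 + 28468*(-197) = 539 - 5608196 = -5607657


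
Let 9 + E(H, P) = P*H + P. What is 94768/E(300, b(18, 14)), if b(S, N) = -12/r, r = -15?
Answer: 473840/1159 ≈ 408.83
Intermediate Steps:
b(S, N) = ⅘ (b(S, N) = -12/(-15) = -12*(-1/15) = ⅘)
E(H, P) = -9 + P + H*P (E(H, P) = -9 + (P*H + P) = -9 + (H*P + P) = -9 + (P + H*P) = -9 + P + H*P)
94768/E(300, b(18, 14)) = 94768/(-9 + ⅘ + 300*(⅘)) = 94768/(-9 + ⅘ + 240) = 94768/(1159/5) = 94768*(5/1159) = 473840/1159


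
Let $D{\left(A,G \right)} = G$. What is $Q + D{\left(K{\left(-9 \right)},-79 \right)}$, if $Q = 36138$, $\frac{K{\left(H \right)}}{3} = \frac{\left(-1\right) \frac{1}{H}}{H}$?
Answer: $36059$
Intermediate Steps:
$K{\left(H \right)} = - \frac{3}{H^{2}}$ ($K{\left(H \right)} = 3 \frac{\left(-1\right) \frac{1}{H}}{H} = 3 \left(- \frac{1}{H^{2}}\right) = - \frac{3}{H^{2}}$)
$Q + D{\left(K{\left(-9 \right)},-79 \right)} = 36138 - 79 = 36059$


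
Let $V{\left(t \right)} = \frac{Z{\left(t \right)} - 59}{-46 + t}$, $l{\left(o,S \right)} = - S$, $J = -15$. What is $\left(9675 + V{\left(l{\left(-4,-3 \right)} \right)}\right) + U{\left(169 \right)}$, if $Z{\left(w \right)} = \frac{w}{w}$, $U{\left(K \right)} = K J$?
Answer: $\frac{307078}{43} \approx 7141.4$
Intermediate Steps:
$U{\left(K \right)} = - 15 K$ ($U{\left(K \right)} = K \left(-15\right) = - 15 K$)
$Z{\left(w \right)} = 1$
$V{\left(t \right)} = - \frac{58}{-46 + t}$ ($V{\left(t \right)} = \frac{1 - 59}{-46 + t} = - \frac{58}{-46 + t}$)
$\left(9675 + V{\left(l{\left(-4,-3 \right)} \right)}\right) + U{\left(169 \right)} = \left(9675 - \frac{58}{-46 - -3}\right) - 2535 = \left(9675 - \frac{58}{-46 + 3}\right) - 2535 = \left(9675 - \frac{58}{-43}\right) - 2535 = \left(9675 - - \frac{58}{43}\right) - 2535 = \left(9675 + \frac{58}{43}\right) - 2535 = \frac{416083}{43} - 2535 = \frac{307078}{43}$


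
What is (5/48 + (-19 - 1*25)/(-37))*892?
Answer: 512231/444 ≈ 1153.7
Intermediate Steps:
(5/48 + (-19 - 1*25)/(-37))*892 = (5*(1/48) + (-19 - 25)*(-1/37))*892 = (5/48 - 44*(-1/37))*892 = (5/48 + 44/37)*892 = (2297/1776)*892 = 512231/444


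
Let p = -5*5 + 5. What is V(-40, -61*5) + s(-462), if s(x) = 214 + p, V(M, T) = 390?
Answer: 584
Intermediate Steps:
p = -20 (p = -25 + 5 = -20)
s(x) = 194 (s(x) = 214 - 20 = 194)
V(-40, -61*5) + s(-462) = 390 + 194 = 584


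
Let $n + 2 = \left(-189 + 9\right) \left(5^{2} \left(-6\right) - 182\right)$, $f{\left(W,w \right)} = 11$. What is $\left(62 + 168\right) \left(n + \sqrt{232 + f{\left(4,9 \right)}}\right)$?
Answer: $13744340 + 2070 \sqrt{3} \approx 1.3748 \cdot 10^{7}$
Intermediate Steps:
$n = 59758$ ($n = -2 + \left(-189 + 9\right) \left(5^{2} \left(-6\right) - 182\right) = -2 - 180 \left(25 \left(-6\right) - 182\right) = -2 - 180 \left(-150 - 182\right) = -2 - -59760 = -2 + 59760 = 59758$)
$\left(62 + 168\right) \left(n + \sqrt{232 + f{\left(4,9 \right)}}\right) = \left(62 + 168\right) \left(59758 + \sqrt{232 + 11}\right) = 230 \left(59758 + \sqrt{243}\right) = 230 \left(59758 + 9 \sqrt{3}\right) = 13744340 + 2070 \sqrt{3}$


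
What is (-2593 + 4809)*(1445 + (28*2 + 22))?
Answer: 3374968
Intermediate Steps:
(-2593 + 4809)*(1445 + (28*2 + 22)) = 2216*(1445 + (56 + 22)) = 2216*(1445 + 78) = 2216*1523 = 3374968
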